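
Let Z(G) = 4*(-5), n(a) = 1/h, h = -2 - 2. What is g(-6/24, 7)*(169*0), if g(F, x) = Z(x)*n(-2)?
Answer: 0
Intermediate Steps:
h = -4
n(a) = -1/4 (n(a) = 1/(-4) = -1/4)
Z(G) = -20
g(F, x) = 5 (g(F, x) = -20*(-1/4) = 5)
g(-6/24, 7)*(169*0) = 5*(169*0) = 5*0 = 0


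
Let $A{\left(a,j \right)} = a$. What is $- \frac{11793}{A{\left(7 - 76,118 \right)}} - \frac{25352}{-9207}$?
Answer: $\frac{36775813}{211761} \approx 173.67$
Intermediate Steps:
$- \frac{11793}{A{\left(7 - 76,118 \right)}} - \frac{25352}{-9207} = - \frac{11793}{7 - 76} - \frac{25352}{-9207} = - \frac{11793}{-69} - - \frac{25352}{9207} = \left(-11793\right) \left(- \frac{1}{69}\right) + \frac{25352}{9207} = \frac{3931}{23} + \frac{25352}{9207} = \frac{36775813}{211761}$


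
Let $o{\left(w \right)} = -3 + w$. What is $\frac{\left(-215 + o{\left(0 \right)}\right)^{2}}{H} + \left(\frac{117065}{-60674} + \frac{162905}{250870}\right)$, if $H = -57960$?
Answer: $- \frac{1006885310663}{479470520970} \approx -2.1$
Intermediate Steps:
$\frac{\left(-215 + o{\left(0 \right)}\right)^{2}}{H} + \left(\frac{117065}{-60674} + \frac{162905}{250870}\right) = \frac{\left(-215 + \left(-3 + 0\right)\right)^{2}}{-57960} + \left(\frac{117065}{-60674} + \frac{162905}{250870}\right) = \left(-215 - 3\right)^{2} \left(- \frac{1}{57960}\right) + \left(117065 \left(- \frac{1}{60674}\right) + 162905 \cdot \frac{1}{250870}\right) = \left(-218\right)^{2} \left(- \frac{1}{57960}\right) + \left(- \frac{117065}{60674} + \frac{32581}{50174}\right) = 47524 \left(- \frac{1}{57960}\right) - \frac{974199929}{761064319} = - \frac{11881}{14490} - \frac{974199929}{761064319} = - \frac{1006885310663}{479470520970}$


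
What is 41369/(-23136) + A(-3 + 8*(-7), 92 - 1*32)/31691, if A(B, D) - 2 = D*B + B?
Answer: -126749561/66654816 ≈ -1.9016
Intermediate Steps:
A(B, D) = 2 + B + B*D (A(B, D) = 2 + (D*B + B) = 2 + (B*D + B) = 2 + (B + B*D) = 2 + B + B*D)
41369/(-23136) + A(-3 + 8*(-7), 92 - 1*32)/31691 = 41369/(-23136) + (2 + (-3 + 8*(-7)) + (-3 + 8*(-7))*(92 - 1*32))/31691 = 41369*(-1/23136) + (2 + (-3 - 56) + (-3 - 56)*(92 - 32))*(1/31691) = -41369/23136 + (2 - 59 - 59*60)*(1/31691) = -41369/23136 + (2 - 59 - 3540)*(1/31691) = -41369/23136 - 3597*1/31691 = -41369/23136 - 327/2881 = -126749561/66654816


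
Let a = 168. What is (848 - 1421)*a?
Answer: -96264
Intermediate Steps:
(848 - 1421)*a = (848 - 1421)*168 = -573*168 = -96264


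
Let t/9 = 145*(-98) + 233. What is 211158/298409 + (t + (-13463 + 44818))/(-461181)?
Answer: 125563206740/137620561029 ≈ 0.91239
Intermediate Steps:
t = -125793 (t = 9*(145*(-98) + 233) = 9*(-14210 + 233) = 9*(-13977) = -125793)
211158/298409 + (t + (-13463 + 44818))/(-461181) = 211158/298409 + (-125793 + (-13463 + 44818))/(-461181) = 211158*(1/298409) + (-125793 + 31355)*(-1/461181) = 211158/298409 - 94438*(-1/461181) = 211158/298409 + 94438/461181 = 125563206740/137620561029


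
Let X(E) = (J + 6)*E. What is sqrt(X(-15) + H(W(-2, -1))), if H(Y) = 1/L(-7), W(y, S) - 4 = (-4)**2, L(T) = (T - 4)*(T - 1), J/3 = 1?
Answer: I*sqrt(261338)/44 ≈ 11.618*I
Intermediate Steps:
J = 3 (J = 3*1 = 3)
X(E) = 9*E (X(E) = (3 + 6)*E = 9*E)
L(T) = (-1 + T)*(-4 + T) (L(T) = (-4 + T)*(-1 + T) = (-1 + T)*(-4 + T))
W(y, S) = 20 (W(y, S) = 4 + (-4)**2 = 4 + 16 = 20)
H(Y) = 1/88 (H(Y) = 1/(4 + (-7)**2 - 5*(-7)) = 1/(4 + 49 + 35) = 1/88)
sqrt(X(-15) + H(W(-2, -1))) = sqrt(9*(-15) + 1/88) = sqrt(-135 + 1/88) = sqrt(-11879/88) = I*sqrt(261338)/44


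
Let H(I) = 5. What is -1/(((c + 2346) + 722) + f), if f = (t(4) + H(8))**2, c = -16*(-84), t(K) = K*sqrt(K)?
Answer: -1/4581 ≈ -0.00021829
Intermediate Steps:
t(K) = K**(3/2)
c = 1344
f = 169 (f = (4**(3/2) + 5)**2 = (8 + 5)**2 = 13**2 = 169)
-1/(((c + 2346) + 722) + f) = -1/(((1344 + 2346) + 722) + 169) = -1/((3690 + 722) + 169) = -1/(4412 + 169) = -1/4581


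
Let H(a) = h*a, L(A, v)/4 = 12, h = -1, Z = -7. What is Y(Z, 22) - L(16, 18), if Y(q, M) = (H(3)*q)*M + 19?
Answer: 433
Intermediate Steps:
L(A, v) = 48 (L(A, v) = 4*12 = 48)
H(a) = -a
Y(q, M) = 19 - 3*M*q (Y(q, M) = ((-1*3)*q)*M + 19 = (-3*q)*M + 19 = -3*M*q + 19 = 19 - 3*M*q)
Y(Z, 22) - L(16, 18) = (19 - 3*22*(-7)) - 1*48 = (19 + 462) - 48 = 481 - 48 = 433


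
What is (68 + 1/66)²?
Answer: 20151121/4356 ≈ 4626.1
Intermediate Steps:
(68 + 1/66)² = (4489/66)² = 20151121/4356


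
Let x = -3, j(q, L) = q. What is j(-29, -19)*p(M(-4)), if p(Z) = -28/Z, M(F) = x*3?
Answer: -812/9 ≈ -90.222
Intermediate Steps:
M(F) = -9 (M(F) = -3*3 = -9)
j(-29, -19)*p(M(-4)) = -(-812)/(-9) = -(-812)*(-1)/9 = -29*28/9 = -812/9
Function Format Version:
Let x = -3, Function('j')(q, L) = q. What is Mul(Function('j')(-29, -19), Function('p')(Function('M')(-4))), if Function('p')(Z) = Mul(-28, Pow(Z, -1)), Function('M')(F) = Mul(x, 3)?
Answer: Rational(-812, 9) ≈ -90.222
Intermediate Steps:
Function('M')(F) = -9 (Function('M')(F) = Mul(-3, 3) = -9)
Mul(Function('j')(-29, -19), Function('p')(Function('M')(-4))) = Mul(-29, Mul(-28, Pow(-9, -1))) = Mul(-29, Mul(-28, Rational(-1, 9))) = Mul(-29, Rational(28, 9)) = Rational(-812, 9)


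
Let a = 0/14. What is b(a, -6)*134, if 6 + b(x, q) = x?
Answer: -804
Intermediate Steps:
a = 0 (a = 0*(1/14) = 0)
b(x, q) = -6 + x
b(a, -6)*134 = (-6 + 0)*134 = -6*134 = -804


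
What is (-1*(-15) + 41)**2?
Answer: 3136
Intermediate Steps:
(-1*(-15) + 41)**2 = (15 + 41)**2 = 56**2 = 3136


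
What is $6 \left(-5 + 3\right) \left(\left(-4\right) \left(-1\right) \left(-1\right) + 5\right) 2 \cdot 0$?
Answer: $0$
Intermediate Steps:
$6 \left(-5 + 3\right) \left(\left(-4\right) \left(-1\right) \left(-1\right) + 5\right) 2 \cdot 0 = 6 \left(- 2 \left(4 \left(-1\right) + 5\right)\right) 0 = 6 \left(- 2 \left(-4 + 5\right)\right) 0 = 6 \left(\left(-2\right) 1\right) 0 = 6 \left(-2\right) 0 = \left(-12\right) 0 = 0$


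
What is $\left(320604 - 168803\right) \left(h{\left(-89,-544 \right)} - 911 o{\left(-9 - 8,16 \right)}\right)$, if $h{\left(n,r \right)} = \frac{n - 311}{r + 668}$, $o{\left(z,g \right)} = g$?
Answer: $- \frac{68607372756}{31} \approx -2.2131 \cdot 10^{9}$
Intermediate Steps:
$h{\left(n,r \right)} = \frac{-311 + n}{668 + r}$
$\left(320604 - 168803\right) \left(h{\left(-89,-544 \right)} - 911 o{\left(-9 - 8,16 \right)}\right) = \left(320604 - 168803\right) \left(\frac{-311 - 89}{668 - 544} - 14576\right) = 151801 \left(\frac{1}{124} \left(-400\right) - 14576\right) = 151801 \left(- \frac{100}{31} - 14576\right) = 151801 \left(- \frac{451956}{31}\right) = - \frac{68607372756}{31}$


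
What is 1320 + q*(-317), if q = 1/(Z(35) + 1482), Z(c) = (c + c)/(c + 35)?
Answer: 1957243/1483 ≈ 1319.8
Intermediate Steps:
Z(c) = 2*c/(35 + c) (Z(c) = (2*c)/(35 + c) = 2*c/(35 + c))
q = 1/1483 (q = 1/(2*35/(35 + 35) + 1482) = 1/(2*35/70 + 1482) = 1/(2*35*(1/70) + 1482) = 1/(1 + 1482) = 1/1483 ≈ 0.00067431)
1320 + q*(-317) = 1320 + (1/1483)*(-317) = 1320 - 317/1483 = 1957243/1483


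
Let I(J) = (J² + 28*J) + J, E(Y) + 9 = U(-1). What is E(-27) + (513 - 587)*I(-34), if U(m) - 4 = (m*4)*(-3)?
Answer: -12573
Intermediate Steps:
U(m) = 4 - 12*m (U(m) = 4 + (m*4)*(-3) = 4 + (4*m)*(-3) = 4 - 12*m)
E(Y) = 7 (E(Y) = -9 + (4 - 12*(-1)) = -9 + (4 + 12) = -9 + 16 = 7)
I(J) = J² + 29*J
E(-27) + (513 - 587)*I(-34) = 7 + (513 - 587)*(-34*(29 - 34)) = 7 - (-2516)*(-5) = 7 - 74*170 = 7 - 12580 = -12573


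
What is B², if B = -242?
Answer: 58564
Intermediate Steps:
B² = (-242)² = 58564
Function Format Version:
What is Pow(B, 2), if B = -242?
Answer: 58564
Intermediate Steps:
Pow(B, 2) = Pow(-242, 2) = 58564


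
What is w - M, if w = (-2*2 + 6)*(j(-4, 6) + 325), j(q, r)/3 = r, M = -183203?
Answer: 183889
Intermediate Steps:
j(q, r) = 3*r
w = 686 (w = (-2*2 + 6)*(3*6 + 325) = (-4 + 6)*(18 + 325) = 2*343 = 686)
w - M = 686 - 1*(-183203) = 686 + 183203 = 183889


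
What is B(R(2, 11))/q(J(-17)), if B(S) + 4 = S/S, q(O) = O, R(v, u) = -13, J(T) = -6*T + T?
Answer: -3/85 ≈ -0.035294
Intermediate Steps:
J(T) = -5*T
B(S) = -3 (B(S) = -4 + S/S = -4 + 1 = -3)
B(R(2, 11))/q(J(-17)) = -3/((-5*(-17))) = -3/85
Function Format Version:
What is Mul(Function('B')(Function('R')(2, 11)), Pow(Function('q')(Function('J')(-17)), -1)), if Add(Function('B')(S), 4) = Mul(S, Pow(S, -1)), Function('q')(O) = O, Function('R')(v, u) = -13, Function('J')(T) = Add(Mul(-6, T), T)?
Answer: Rational(-3, 85) ≈ -0.035294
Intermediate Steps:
Function('J')(T) = Mul(-5, T)
Function('B')(S) = -3 (Function('B')(S) = Add(-4, Mul(S, Pow(S, -1))) = Add(-4, 1) = -3)
Mul(Function('B')(Function('R')(2, 11)), Pow(Function('q')(Function('J')(-17)), -1)) = Mul(-3, Pow(Mul(-5, -17), -1)) = Mul(-3, Pow(85, -1)) = Mul(-3, Rational(1, 85)) = Rational(-3, 85)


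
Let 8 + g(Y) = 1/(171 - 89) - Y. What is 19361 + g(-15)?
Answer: 1588177/82 ≈ 19368.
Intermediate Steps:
g(Y) = -655/82 - Y (g(Y) = -8 + (1/(171 - 89) - Y) = -8 + (1/82 - Y) = -655/82 - Y)
19361 + g(-15) = 19361 + (-655/82 - 1*(-15)) = 19361 + (-655/82 + 15) = 19361 + 575/82 = 1588177/82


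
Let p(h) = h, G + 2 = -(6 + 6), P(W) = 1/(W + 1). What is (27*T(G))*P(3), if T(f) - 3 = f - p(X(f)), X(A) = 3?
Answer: -189/2 ≈ -94.500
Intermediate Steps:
P(W) = 1/(1 + W)
G = -14 (G = -2 - (6 + 6) = -2 - 1*12 = -2 - 12 = -14)
T(f) = f (T(f) = 3 + (f - 1*3) = 3 + (f - 3) = 3 + (-3 + f) = f)
(27*T(G))*P(3) = (27*(-14))/(1 + 3) = -378/4 = -378*¼ = -189/2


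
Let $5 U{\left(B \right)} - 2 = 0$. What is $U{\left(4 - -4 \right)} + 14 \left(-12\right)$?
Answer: $- \frac{838}{5} \approx -167.6$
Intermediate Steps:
$U{\left(B \right)} = \frac{2}{5}$ ($U{\left(B \right)} = \frac{2}{5} + \frac{1}{5} \cdot 0 = \frac{2}{5} + 0 = \frac{2}{5}$)
$U{\left(4 - -4 \right)} + 14 \left(-12\right) = \frac{2}{5} + 14 \left(-12\right) = \frac{2}{5} - 168 = - \frac{838}{5}$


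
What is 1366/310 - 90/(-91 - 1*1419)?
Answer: 104528/23405 ≈ 4.4661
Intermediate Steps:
1366/310 - 90/(-91 - 1*1419) = 1366*(1/310) - 90/(-91 - 1419) = 683/155 - 90/(-1510) = 683/155 - 90*(-1/1510) = 683/155 + 9/151 = 104528/23405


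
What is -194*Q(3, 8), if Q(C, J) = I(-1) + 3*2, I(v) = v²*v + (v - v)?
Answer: -970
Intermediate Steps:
I(v) = v³ (I(v) = v³ + 0 = v³)
Q(C, J) = 5 (Q(C, J) = (-1)³ + 3*2 = -1 + 6 = 5)
-194*Q(3, 8) = -194*5 = -970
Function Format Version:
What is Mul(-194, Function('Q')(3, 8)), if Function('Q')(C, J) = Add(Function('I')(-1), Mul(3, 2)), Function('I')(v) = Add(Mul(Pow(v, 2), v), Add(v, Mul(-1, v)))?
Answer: -970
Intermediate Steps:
Function('I')(v) = Pow(v, 3) (Function('I')(v) = Add(Pow(v, 3), 0) = Pow(v, 3))
Function('Q')(C, J) = 5 (Function('Q')(C, J) = Add(Pow(-1, 3), Mul(3, 2)) = Add(-1, 6) = 5)
Mul(-194, Function('Q')(3, 8)) = Mul(-194, 5) = -970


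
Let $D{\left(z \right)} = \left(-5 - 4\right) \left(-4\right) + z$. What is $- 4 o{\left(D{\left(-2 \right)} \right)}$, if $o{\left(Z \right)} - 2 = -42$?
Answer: $160$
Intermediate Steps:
$D{\left(z \right)} = 36 + z$ ($D{\left(z \right)} = \left(-5 - 4\right) \left(-4\right) + z = \left(-9\right) \left(-4\right) + z = 36 + z$)
$o{\left(Z \right)} = -40$ ($o{\left(Z \right)} = 2 - 42 = -40$)
$- 4 o{\left(D{\left(-2 \right)} \right)} = \left(-4\right) \left(-40\right) = 160$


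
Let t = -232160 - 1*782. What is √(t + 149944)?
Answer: 3*I*√9222 ≈ 288.09*I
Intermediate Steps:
t = -232942 (t = -232160 - 782 = -232942)
√(t + 149944) = √(-232942 + 149944) = √(-82998) = 3*I*√9222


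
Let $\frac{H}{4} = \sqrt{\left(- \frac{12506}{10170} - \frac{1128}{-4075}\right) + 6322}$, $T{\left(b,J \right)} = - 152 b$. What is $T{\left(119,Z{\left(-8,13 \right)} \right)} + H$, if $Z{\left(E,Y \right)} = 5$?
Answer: $-18088 + \frac{4 \sqrt{482507025563489}}{276285} \approx -17770.0$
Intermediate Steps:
$H = \frac{4 \sqrt{482507025563489}}{276285}$ ($H = 4 \sqrt{\left(- \frac{12506}{10170} - \frac{1128}{-4075}\right) + 6322} = 4 \sqrt{\left(\left(-12506\right) \frac{1}{10170} - - \frac{1128}{4075}\right) + 6322} = 4 \sqrt{\left(- \frac{6253}{5085} + \frac{1128}{4075}\right) + 6322} = 4 \sqrt{- \frac{3949019}{4144275} + 6322} = 4 \sqrt{\frac{26196157531}{4144275}} = 4 \frac{\sqrt{482507025563489}}{276285} = \frac{4 \sqrt{482507025563489}}{276285} \approx 318.02$)
$T{\left(119,Z{\left(-8,13 \right)} \right)} + H = \left(-152\right) 119 + \frac{4 \sqrt{482507025563489}}{276285} = -18088 + \frac{4 \sqrt{482507025563489}}{276285}$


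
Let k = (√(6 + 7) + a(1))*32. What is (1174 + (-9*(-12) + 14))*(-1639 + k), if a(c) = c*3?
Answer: -1999728 + 41472*√13 ≈ -1.8502e+6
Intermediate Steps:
a(c) = 3*c
k = 96 + 32*√13 (k = (√(6 + 7) + 3*1)*32 = (√13 + 3)*32 = (3 + √13)*32 = 96 + 32*√13 ≈ 211.38)
(1174 + (-9*(-12) + 14))*(-1639 + k) = (1174 + (-9*(-12) + 14))*(-1639 + (96 + 32*√13)) = (1174 + (108 + 14))*(-1543 + 32*√13) = (1174 + 122)*(-1543 + 32*√13) = 1296*(-1543 + 32*√13) = -1999728 + 41472*√13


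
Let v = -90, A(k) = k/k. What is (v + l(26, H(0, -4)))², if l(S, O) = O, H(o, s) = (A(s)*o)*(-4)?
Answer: 8100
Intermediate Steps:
A(k) = 1
H(o, s) = -4*o (H(o, s) = (1*o)*(-4) = o*(-4) = -4*o)
(v + l(26, H(0, -4)))² = (-90 - 4*0)² = (-90 + 0)² = (-90)² = 8100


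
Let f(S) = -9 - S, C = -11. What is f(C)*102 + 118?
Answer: 322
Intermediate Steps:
f(C)*102 + 118 = (-9 - 1*(-11))*102 + 118 = (-9 + 11)*102 + 118 = 2*102 + 118 = 204 + 118 = 322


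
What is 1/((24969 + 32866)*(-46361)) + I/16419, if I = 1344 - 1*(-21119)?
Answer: 60229782098986/44024074814265 ≈ 1.3681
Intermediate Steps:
I = 22463 (I = 1344 + 21119 = 22463)
1/((24969 + 32866)*(-46361)) + I/16419 = 1/((24969 + 32866)*(-46361)) + 22463/16419 = -1/46361/57835 + 22463*(1/16419) = (1/57835)*(-1/46361) + 22463/16419 = -1/2681288435 + 22463/16419 = 60229782098986/44024074814265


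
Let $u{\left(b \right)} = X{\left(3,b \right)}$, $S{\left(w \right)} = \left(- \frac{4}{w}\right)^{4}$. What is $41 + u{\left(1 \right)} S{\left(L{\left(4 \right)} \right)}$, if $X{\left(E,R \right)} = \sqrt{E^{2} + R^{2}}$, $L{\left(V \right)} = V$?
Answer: $41 + \sqrt{10} \approx 44.162$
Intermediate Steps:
$S{\left(w \right)} = \frac{256}{w^{4}}$
$u{\left(b \right)} = \sqrt{9 + b^{2}}$ ($u{\left(b \right)} = \sqrt{3^{2} + b^{2}} = \sqrt{9 + b^{2}}$)
$41 + u{\left(1 \right)} S{\left(L{\left(4 \right)} \right)} = 41 + \sqrt{9 + 1^{2}} \cdot \frac{256}{256} = 41 + \sqrt{9 + 1} \cdot 256 \cdot \frac{1}{256} = 41 + \sqrt{10} \cdot 1 = 41 + \sqrt{10}$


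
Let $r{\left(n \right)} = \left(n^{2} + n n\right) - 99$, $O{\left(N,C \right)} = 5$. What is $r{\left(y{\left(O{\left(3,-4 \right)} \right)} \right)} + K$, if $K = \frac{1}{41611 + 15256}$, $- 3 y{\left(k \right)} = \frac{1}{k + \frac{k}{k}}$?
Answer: $- \frac{911975917}{9212454} \approx -98.994$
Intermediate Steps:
$y{\left(k \right)} = - \frac{1}{3 \left(1 + k\right)}$ ($y{\left(k \right)} = - \frac{1}{3 \left(k + \frac{k}{k}\right)} = - \frac{1}{3 \left(k + 1\right)} = - \frac{1}{3 \left(1 + k\right)}$)
$K = \frac{1}{56867} \approx 1.7585 \cdot 10^{-5}$
$r{\left(n \right)} = -99 + 2 n^{2}$ ($r{\left(n \right)} = \left(n^{2} + n^{2}\right) - 99 = 2 n^{2} - 99 = -99 + 2 n^{2}$)
$r{\left(y{\left(O{\left(3,-4 \right)} \right)} \right)} + K = \left(-99 + 2 \left(- \frac{1}{3 + 3 \cdot 5}\right)^{2}\right) + \frac{1}{56867} = \left(-99 + 2 \left(- \frac{1}{3 + 15}\right)^{2}\right) + \frac{1}{56867} = \left(-99 + 2 \left(- \frac{1}{18}\right)^{2}\right) + \frac{1}{56867} = \left(-99 + 2 \cdot \frac{1}{324}\right) + \frac{1}{56867} = \left(-99 + \frac{1}{162}\right) + \frac{1}{56867} = - \frac{16037}{162} + \frac{1}{56867} = - \frac{911975917}{9212454}$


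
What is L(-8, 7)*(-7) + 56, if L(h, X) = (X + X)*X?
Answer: -630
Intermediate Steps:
L(h, X) = 2*X² (L(h, X) = (2*X)*X = 2*X²)
L(-8, 7)*(-7) + 56 = (2*7²)*(-7) + 56 = (2*49)*(-7) + 56 = 98*(-7) + 56 = -686 + 56 = -630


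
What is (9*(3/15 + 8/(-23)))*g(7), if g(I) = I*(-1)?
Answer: 1071/115 ≈ 9.3130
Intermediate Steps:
g(I) = -I
(9*(3/15 + 8/(-23)))*g(7) = (9*(3/15 + 8/(-23)))*(-1*7) = (9*(3*(1/15) + 8*(-1/23)))*(-7) = (9*(1/5 - 8/23))*(-7) = (9*(-17/115))*(-7) = -153/115*(-7) = 1071/115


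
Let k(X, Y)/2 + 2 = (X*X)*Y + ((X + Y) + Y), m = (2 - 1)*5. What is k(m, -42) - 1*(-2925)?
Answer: 663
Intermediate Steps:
m = 5 (m = 1*5 = 5)
k(X, Y) = -4 + 2*X + 4*Y + 2*Y*X**2 (k(X, Y) = -4 + 2*((X*X)*Y + ((X + Y) + Y)) = -4 + 2*(X**2*Y + (X + 2*Y)) = -4 + 2*(Y*X**2 + (X + 2*Y)) = -4 + 2*(X + 2*Y + Y*X**2) = -4 + (2*X + 4*Y + 2*Y*X**2) = -4 + 2*X + 4*Y + 2*Y*X**2)
k(m, -42) - 1*(-2925) = (-4 + 2*5 + 4*(-42) + 2*(-42)*5**2) - 1*(-2925) = (-4 + 10 - 168 + 2*(-42)*25) + 2925 = (-4 + 10 - 168 - 2100) + 2925 = -2262 + 2925 = 663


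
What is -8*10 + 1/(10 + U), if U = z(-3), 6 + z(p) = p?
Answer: -79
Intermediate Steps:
z(p) = -6 + p
U = -9 (U = -6 - 3 = -9)
-8*10 + 1/(10 + U) = -8*10 + 1/(10 - 9) = -80 + 1/1 = -80 + 1 = -79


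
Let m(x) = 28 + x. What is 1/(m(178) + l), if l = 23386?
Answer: 1/23592 ≈ 4.2387e-5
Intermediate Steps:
1/(m(178) + l) = 1/((28 + 178) + 23386) = 1/(206 + 23386) = 1/23592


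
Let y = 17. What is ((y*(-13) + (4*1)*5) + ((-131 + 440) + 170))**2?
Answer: 77284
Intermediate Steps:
((y*(-13) + (4*1)*5) + ((-131 + 440) + 170))**2 = ((17*(-13) + (4*1)*5) + ((-131 + 440) + 170))**2 = ((-221 + 4*5) + (309 + 170))**2 = ((-221 + 20) + 479)**2 = (-201 + 479)**2 = 278**2 = 77284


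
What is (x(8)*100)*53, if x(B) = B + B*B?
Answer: 381600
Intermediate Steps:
x(B) = B + B²
(x(8)*100)*53 = ((8*(1 + 8))*100)*53 = ((8*9)*100)*53 = (72*100)*53 = 7200*53 = 381600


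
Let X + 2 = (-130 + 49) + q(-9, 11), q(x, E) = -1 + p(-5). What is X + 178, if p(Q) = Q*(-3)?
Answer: 109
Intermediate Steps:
p(Q) = -3*Q
q(x, E) = 14 (q(x, E) = -1 - 3*(-5) = -1 + 15 = 14)
X = -69 (X = -2 + ((-130 + 49) + 14) = -2 + (-81 + 14) = -2 - 67 = -69)
X + 178 = -69 + 178 = 109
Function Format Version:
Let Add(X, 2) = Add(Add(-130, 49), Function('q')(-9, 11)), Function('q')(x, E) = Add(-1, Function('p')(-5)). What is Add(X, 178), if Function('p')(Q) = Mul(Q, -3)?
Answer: 109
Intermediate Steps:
Function('p')(Q) = Mul(-3, Q)
Function('q')(x, E) = 14 (Function('q')(x, E) = Add(-1, Mul(-3, -5)) = Add(-1, 15) = 14)
X = -69 (X = Add(-2, Add(Add(-130, 49), 14)) = Add(-2, Add(-81, 14)) = Add(-2, -67) = -69)
Add(X, 178) = Add(-69, 178) = 109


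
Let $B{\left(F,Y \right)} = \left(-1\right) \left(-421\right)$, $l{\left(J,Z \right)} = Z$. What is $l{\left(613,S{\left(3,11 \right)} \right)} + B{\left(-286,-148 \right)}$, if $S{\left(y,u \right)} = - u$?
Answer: $410$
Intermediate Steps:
$B{\left(F,Y \right)} = 421$
$l{\left(613,S{\left(3,11 \right)} \right)} + B{\left(-286,-148 \right)} = \left(-1\right) 11 + 421 = -11 + 421 = 410$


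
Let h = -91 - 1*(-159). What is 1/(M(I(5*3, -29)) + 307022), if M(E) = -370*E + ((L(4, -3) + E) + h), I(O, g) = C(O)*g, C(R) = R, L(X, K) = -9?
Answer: 1/467596 ≈ 2.1386e-6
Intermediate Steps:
h = 68 (h = -91 + 159 = 68)
I(O, g) = O*g
M(E) = 59 - 369*E (M(E) = -370*E + ((-9 + E) + 68) = -370*E + (59 + E) = 59 - 369*E)
1/(M(I(5*3, -29)) + 307022) = 1/((59 - 369*5*3*(-29)) + 307022) = 1/((59 - 5535*(-29)) + 307022) = 1/((59 - 369*(-435)) + 307022) = 1/((59 + 160515) + 307022) = 1/(160574 + 307022) = 1/467596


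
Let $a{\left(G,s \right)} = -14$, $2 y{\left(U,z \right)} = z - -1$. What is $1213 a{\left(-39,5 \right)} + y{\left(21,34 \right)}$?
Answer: $- \frac{33929}{2} \approx -16965.0$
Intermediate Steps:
$y{\left(U,z \right)} = \frac{1}{2} + \frac{z}{2}$ ($y{\left(U,z \right)} = \frac{z - -1}{2} = \frac{z + 1}{2} = \frac{1 + z}{2} = \frac{1}{2} + \frac{z}{2}$)
$1213 a{\left(-39,5 \right)} + y{\left(21,34 \right)} = 1213 \left(-14\right) + \left(\frac{1}{2} + \frac{1}{2} \cdot 34\right) = -16982 + \left(\frac{1}{2} + 17\right) = -16982 + \frac{35}{2} = - \frac{33929}{2}$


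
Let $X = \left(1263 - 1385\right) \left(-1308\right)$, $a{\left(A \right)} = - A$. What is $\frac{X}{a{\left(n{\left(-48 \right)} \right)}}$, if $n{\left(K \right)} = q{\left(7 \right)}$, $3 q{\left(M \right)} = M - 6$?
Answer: $-478728$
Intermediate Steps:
$q{\left(M \right)} = -2 + \frac{M}{3}$ ($q{\left(M \right)} = \frac{M - 6}{3} = \frac{-6 + M}{3} = -2 + \frac{M}{3}$)
$n{\left(K \right)} = \frac{1}{3}$ ($n{\left(K \right)} = -2 + \frac{1}{3} \cdot 7 = -2 + \frac{7}{3} = \frac{1}{3}$)
$X = 159576$ ($X = \left(-122\right) \left(-1308\right) = 159576$)
$\frac{X}{a{\left(n{\left(-48 \right)} \right)}} = \frac{159576}{\left(-1\right) \frac{1}{3}} = \frac{159576}{- \frac{1}{3}} = 159576 \left(-3\right) = -478728$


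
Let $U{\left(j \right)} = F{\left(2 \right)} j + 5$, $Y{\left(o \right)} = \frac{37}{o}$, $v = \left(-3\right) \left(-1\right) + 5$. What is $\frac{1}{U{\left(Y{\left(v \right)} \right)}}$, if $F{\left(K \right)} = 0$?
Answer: $\frac{1}{5} \approx 0.2$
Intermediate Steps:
$v = 8$ ($v = 3 + 5 = 8$)
$U{\left(j \right)} = 5$ ($U{\left(j \right)} = 0 j + 5 = 0 + 5 = 5$)
$\frac{1}{U{\left(Y{\left(v \right)} \right)}} = \frac{1}{5}$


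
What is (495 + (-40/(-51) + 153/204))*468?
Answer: 3950427/17 ≈ 2.3238e+5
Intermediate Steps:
(495 + (-40/(-51) + 153/204))*468 = (495 + (-40*(-1/51) + 153*(1/204)))*468 = (495 + (40/51 + 3/4))*468 = (495 + 313/204)*468 = (101293/204)*468 = 3950427/17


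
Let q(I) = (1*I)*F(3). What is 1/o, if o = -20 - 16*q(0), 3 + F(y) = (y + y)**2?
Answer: -1/20 ≈ -0.050000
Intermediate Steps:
F(y) = -3 + 4*y**2 (F(y) = -3 + (y + y)**2 = -3 + (2*y)**2 = -3 + 4*y**2)
q(I) = 33*I (q(I) = (1*I)*(-3 + 4*3**2) = I*(-3 + 4*9) = I*(-3 + 36) = I*33 = 33*I)
o = -20 (o = -20 - 16*33*0 = -20 - 16*0 = -20 + 0 = -20)
1/o = 1/(-20) = -1/20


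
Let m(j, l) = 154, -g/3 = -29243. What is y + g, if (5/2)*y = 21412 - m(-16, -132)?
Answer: 481161/5 ≈ 96232.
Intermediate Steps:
g = 87729 (g = -3*(-29243) = 87729)
y = 42516/5 (y = 2*(21412 - 1*154)/5 = 2*(21412 - 154)/5 = (⅖)*21258 = 42516/5 ≈ 8503.2)
y + g = 42516/5 + 87729 = 481161/5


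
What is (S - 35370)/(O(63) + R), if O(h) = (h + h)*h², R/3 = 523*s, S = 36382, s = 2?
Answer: 253/125808 ≈ 0.0020110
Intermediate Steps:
R = 3138 (R = 3*(523*2) = 3*1046 = 3138)
O(h) = 2*h³ (O(h) = (2*h)*h² = 2*h³)
(S - 35370)/(O(63) + R) = (36382 - 35370)/(2*63³ + 3138) = 1012/(2*250047 + 3138) = 1012/(500094 + 3138) = 1012/503232 = 1012*(1/503232) = 253/125808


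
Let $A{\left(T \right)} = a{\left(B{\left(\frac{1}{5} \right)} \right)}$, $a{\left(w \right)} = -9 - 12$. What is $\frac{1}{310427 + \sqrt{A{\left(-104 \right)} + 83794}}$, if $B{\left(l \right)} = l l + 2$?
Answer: $\frac{310427}{96364838556} - \frac{\sqrt{83773}}{96364838556} \approx 3.2184 \cdot 10^{-6}$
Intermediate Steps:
$B{\left(l \right)} = 2 + l^{2}$ ($B{\left(l \right)} = l^{2} + 2 = 2 + l^{2}$)
$a{\left(w \right)} = -21$
$A{\left(T \right)} = -21$
$\frac{1}{310427 + \sqrt{A{\left(-104 \right)} + 83794}} = \frac{1}{310427 + \sqrt{-21 + 83794}} = \frac{1}{310427 + \sqrt{83773}}$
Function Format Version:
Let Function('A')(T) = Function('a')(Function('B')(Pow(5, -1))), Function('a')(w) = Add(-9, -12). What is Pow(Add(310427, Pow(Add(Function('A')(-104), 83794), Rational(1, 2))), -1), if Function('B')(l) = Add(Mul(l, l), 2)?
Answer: Add(Rational(310427, 96364838556), Mul(Rational(-1, 96364838556), Pow(83773, Rational(1, 2)))) ≈ 3.2184e-6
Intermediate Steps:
Function('B')(l) = Add(2, Pow(l, 2)) (Function('B')(l) = Add(Pow(l, 2), 2) = Add(2, Pow(l, 2)))
Function('a')(w) = -21
Function('A')(T) = -21
Pow(Add(310427, Pow(Add(Function('A')(-104), 83794), Rational(1, 2))), -1) = Pow(Add(310427, Pow(Add(-21, 83794), Rational(1, 2))), -1) = Pow(Add(310427, Pow(83773, Rational(1, 2))), -1)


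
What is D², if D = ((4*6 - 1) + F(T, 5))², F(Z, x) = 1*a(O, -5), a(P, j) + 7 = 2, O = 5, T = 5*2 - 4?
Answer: 104976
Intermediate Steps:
T = 6 (T = 10 - 4 = 6)
a(P, j) = -5 (a(P, j) = -7 + 2 = -5)
F(Z, x) = -5 (F(Z, x) = 1*(-5) = -5)
D = 324 (D = ((4*6 - 1) - 5)² = ((24 - 1) - 5)² = (23 - 5)² = 18² = 324)
D² = 324² = 104976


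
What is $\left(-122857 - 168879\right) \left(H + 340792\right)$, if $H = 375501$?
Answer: $-208968454648$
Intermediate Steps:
$\left(-122857 - 168879\right) \left(H + 340792\right) = \left(-122857 - 168879\right) \left(375501 + 340792\right) = \left(-291736\right) 716293 = -208968454648$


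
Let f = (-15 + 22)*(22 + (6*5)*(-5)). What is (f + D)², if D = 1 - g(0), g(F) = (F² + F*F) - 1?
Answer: 799236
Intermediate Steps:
g(F) = -1 + 2*F² (g(F) = (F² + F²) - 1 = 2*F² - 1 = -1 + 2*F²)
D = 2 (D = 1 - (-1 + 2*0²) = 1 - (-1 + 2*0) = 1 - (-1 + 0) = 1 - 1*(-1) = 1 + 1 = 2)
f = -896 (f = 7*(22 + 30*(-5)) = 7*(22 - 150) = 7*(-128) = -896)
(f + D)² = (-896 + 2)² = (-894)² = 799236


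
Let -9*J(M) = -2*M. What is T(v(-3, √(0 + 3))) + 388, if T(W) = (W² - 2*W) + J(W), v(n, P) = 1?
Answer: 3485/9 ≈ 387.22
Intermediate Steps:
J(M) = 2*M/9 (J(M) = -(-2)*M/9 = 2*M/9)
T(W) = W² - 16*W/9 (T(W) = (W² - 2*W) + 2*W/9 = W² - 16*W/9)
T(v(-3, √(0 + 3))) + 388 = (⅑)*1*(-16 + 9*1) + 388 = (⅑)*1*(-16 + 9) + 388 = (⅑)*1*(-7) + 388 = -7/9 + 388 = 3485/9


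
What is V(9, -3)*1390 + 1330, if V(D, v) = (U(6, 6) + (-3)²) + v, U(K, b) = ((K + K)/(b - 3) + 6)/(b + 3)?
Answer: 100930/9 ≈ 11214.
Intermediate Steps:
U(K, b) = (6 + 2*K/(-3 + b))/(3 + b) (U(K, b) = ((2*K)/(-3 + b) + 6)/(3 + b) = (2*K/(-3 + b) + 6)/(3 + b) = (6 + 2*K/(-3 + b))/(3 + b))
V(D, v) = 91/9 + v (V(D, v) = (2*(-9 + 6 + 3*6)/(-9 + 6²) + (-3)²) + v = (2*(-9 + 6 + 18)/(-9 + 36) + 9) + v = (2*15/27 + 9) + v = (2*(1/27)*15 + 9) + v = (10/9 + 9) + v = 91/9 + v)
V(9, -3)*1390 + 1330 = (91/9 - 3)*1390 + 1330 = (64/9)*1390 + 1330 = 88960/9 + 1330 = 100930/9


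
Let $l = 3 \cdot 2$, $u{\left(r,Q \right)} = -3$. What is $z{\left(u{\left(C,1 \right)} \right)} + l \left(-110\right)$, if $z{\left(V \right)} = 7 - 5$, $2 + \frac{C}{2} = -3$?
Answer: $-658$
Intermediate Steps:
$C = -10$ ($C = -4 + 2 \left(-3\right) = -4 - 6 = -10$)
$z{\left(V \right)} = 2$
$l = 6$
$z{\left(u{\left(C,1 \right)} \right)} + l \left(-110\right) = 2 + 6 \left(-110\right) = 2 - 660 = -658$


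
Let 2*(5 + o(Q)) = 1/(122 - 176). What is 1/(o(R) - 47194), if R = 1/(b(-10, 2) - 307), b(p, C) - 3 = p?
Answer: -108/5097493 ≈ -2.1187e-5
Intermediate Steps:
b(p, C) = 3 + p
R = -1/314 (R = 1/((3 - 10) - 307) = 1/(-7 - 307) = 1/(-314) = -1/314 ≈ -0.0031847)
o(Q) = -541/108 (o(Q) = -5 + 1/(2*(122 - 176)) = -5 + (½)/(-54) = -5 + (½)*(-1/54) = -5 - 1/108 = -541/108)
1/(o(R) - 47194) = 1/(-541/108 - 47194) = 1/(-5097493/108) = -108/5097493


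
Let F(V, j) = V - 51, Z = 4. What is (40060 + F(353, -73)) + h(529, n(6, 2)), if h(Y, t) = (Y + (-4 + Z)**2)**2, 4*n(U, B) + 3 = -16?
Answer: 320203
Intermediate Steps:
n(U, B) = -19/4 (n(U, B) = -3/4 + (1/4)*(-16) = -3/4 - 4 = -19/4)
F(V, j) = -51 + V
h(Y, t) = Y**2 (h(Y, t) = (Y + (-4 + 4)**2)**2 = (Y + 0**2)**2 = (Y + 0)**2 = Y**2)
(40060 + F(353, -73)) + h(529, n(6, 2)) = (40060 + (-51 + 353)) + 529**2 = (40060 + 302) + 279841 = 40362 + 279841 = 320203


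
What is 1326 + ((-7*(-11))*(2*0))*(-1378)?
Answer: 1326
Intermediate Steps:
1326 + ((-7*(-11))*(2*0))*(-1378) = 1326 + (77*0)*(-1378) = 1326 + 0*(-1378) = 1326 + 0 = 1326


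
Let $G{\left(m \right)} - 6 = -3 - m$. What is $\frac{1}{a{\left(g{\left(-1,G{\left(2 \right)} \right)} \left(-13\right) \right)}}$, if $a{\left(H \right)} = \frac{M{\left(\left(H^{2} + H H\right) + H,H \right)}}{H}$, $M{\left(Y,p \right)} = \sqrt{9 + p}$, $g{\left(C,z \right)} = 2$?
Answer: $\frac{26 i \sqrt{17}}{17} \approx 6.3059 i$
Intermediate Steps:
$G{\left(m \right)} = 3 - m$ ($G{\left(m \right)} = 6 - \left(3 + m\right) = 3 - m$)
$a{\left(H \right)} = \frac{\sqrt{9 + H}}{H}$
$\frac{1}{a{\left(g{\left(-1,G{\left(2 \right)} \right)} \left(-13\right) \right)}} = \frac{1}{\frac{1}{2 \left(-13\right)} \sqrt{9 + 2 \left(-13\right)}} = \frac{1}{\frac{1}{-26} \sqrt{9 - 26}} = \frac{1}{\left(- \frac{1}{26}\right) \sqrt{-17}} = \frac{1}{\left(- \frac{1}{26}\right) i \sqrt{17}} = \frac{26 i \sqrt{17}}{17}$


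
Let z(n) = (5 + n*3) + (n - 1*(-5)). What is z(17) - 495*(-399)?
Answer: 197583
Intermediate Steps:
z(n) = 10 + 4*n (z(n) = (5 + 3*n) + (n + 5) = (5 + 3*n) + (5 + n) = 10 + 4*n)
z(17) - 495*(-399) = (10 + 4*17) - 495*(-399) = (10 + 68) + 197505 = 78 + 197505 = 197583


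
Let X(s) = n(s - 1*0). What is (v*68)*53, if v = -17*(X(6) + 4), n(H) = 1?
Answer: -306340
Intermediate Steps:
X(s) = 1
v = -85 (v = -17*(1 + 4) = -17*5 = -85)
(v*68)*53 = -85*68*53 = -5780*53 = -306340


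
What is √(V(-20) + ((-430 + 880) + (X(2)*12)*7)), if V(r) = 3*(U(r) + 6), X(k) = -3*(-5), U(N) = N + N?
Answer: 2*√402 ≈ 40.100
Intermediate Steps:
U(N) = 2*N
X(k) = 15
V(r) = 18 + 6*r (V(r) = 3*(2*r + 6) = 3*(6 + 2*r) = 18 + 6*r)
√(V(-20) + ((-430 + 880) + (X(2)*12)*7)) = √((18 + 6*(-20)) + ((-430 + 880) + (15*12)*7)) = √((18 - 120) + (450 + 180*7)) = √(-102 + (450 + 1260)) = √(-102 + 1710) = √1608 = 2*√402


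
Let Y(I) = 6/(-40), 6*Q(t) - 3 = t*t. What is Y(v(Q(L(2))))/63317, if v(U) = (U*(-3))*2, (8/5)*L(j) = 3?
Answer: -3/1266340 ≈ -2.3690e-6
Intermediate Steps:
L(j) = 15/8 (L(j) = (5/8)*3 = 15/8)
Q(t) = ½ + t²/6 (Q(t) = ½ + (t*t)/6 = ½ + t²/6)
v(U) = -6*U (v(U) = -3*U*2 = -6*U)
Y(I) = -3/20 (Y(I) = 6*(-1/40) = -3/20)
Y(v(Q(L(2))))/63317 = -3/20/63317 = -3/20*1/63317 = -3/1266340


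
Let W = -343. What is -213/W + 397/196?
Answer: 3631/1372 ≈ 2.6465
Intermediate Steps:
-213/W + 397/196 = -213/(-343) + 397/196 = -213*(-1/343) + 397*(1/196) = 213/343 + 397/196 = 3631/1372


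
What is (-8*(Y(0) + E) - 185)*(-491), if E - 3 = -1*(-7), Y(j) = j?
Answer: 130115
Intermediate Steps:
E = 10 (E = 3 - 1*(-7) = 3 + 7 = 10)
(-8*(Y(0) + E) - 185)*(-491) = (-8*(0 + 10) - 185)*(-491) = (-8*10 - 185)*(-491) = (-80 - 185)*(-491) = -265*(-491) = 130115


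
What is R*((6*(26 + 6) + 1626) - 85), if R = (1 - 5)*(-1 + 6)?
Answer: -34660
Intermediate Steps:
R = -20 (R = -4*5 = -20)
R*((6*(26 + 6) + 1626) - 85) = -20*((6*(26 + 6) + 1626) - 85) = -20*((6*32 + 1626) - 85) = -20*((192 + 1626) - 85) = -20*(1818 - 85) = -20*1733 = -34660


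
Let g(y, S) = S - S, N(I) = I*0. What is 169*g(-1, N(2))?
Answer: 0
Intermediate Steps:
N(I) = 0
g(y, S) = 0
169*g(-1, N(2)) = 169*0 = 0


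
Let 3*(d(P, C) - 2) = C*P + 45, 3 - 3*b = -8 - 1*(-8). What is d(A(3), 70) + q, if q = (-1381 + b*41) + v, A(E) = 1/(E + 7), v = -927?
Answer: -6743/3 ≈ -2247.7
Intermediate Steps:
b = 1 (b = 1 - (-8 - 1*(-8))/3 = 1 - (-8 + 8)/3 = 1 - ⅓*0 = 1 + 0 = 1)
A(E) = 1/(7 + E)
q = -2267 (q = (-1381 + 1*41) - 927 = (-1381 + 41) - 927 = -1340 - 927 = -2267)
d(P, C) = 17 + C*P/3 (d(P, C) = 2 + (C*P + 45)/3 = 2 + (45 + C*P)/3 = 2 + (15 + C*P/3) = 17 + C*P/3)
d(A(3), 70) + q = (17 + (⅓)*70/(7 + 3)) - 2267 = (17 + (⅓)*70/10) - 2267 = (17 + (⅓)*70*(⅒)) - 2267 = (17 + 7/3) - 2267 = 58/3 - 2267 = -6743/3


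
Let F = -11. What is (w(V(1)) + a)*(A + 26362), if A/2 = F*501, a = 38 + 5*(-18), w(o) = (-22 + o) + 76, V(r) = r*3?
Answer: 76700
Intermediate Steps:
V(r) = 3*r
w(o) = 54 + o
a = -52 (a = 38 - 90 = -52)
A = -11022 (A = 2*(-11*501) = 2*(-5511) = -11022)
(w(V(1)) + a)*(A + 26362) = ((54 + 3*1) - 52)*(-11022 + 26362) = ((54 + 3) - 52)*15340 = (57 - 52)*15340 = 5*15340 = 76700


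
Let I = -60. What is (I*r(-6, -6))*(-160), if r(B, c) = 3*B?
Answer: -172800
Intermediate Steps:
(I*r(-6, -6))*(-160) = -180*(-6)*(-160) = -60*(-18)*(-160) = 1080*(-160) = -172800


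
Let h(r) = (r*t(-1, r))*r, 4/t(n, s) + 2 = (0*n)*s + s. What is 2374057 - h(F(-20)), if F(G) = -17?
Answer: 45108239/19 ≈ 2.3741e+6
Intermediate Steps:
t(n, s) = 4/(-2 + s) (t(n, s) = 4/(-2 + ((0*n)*s + s)) = 4/(-2 + (0*s + s)) = 4/(-2 + (0 + s)) = 4/(-2 + s))
h(r) = 4*r**2/(-2 + r) (h(r) = (r*(4/(-2 + r)))*r = (4*r/(-2 + r))*r = 4*r**2/(-2 + r))
2374057 - h(F(-20)) = 2374057 - 4*(-17)**2/(-2 - 17) = 2374057 - 4*289/(-19) = 2374057 - 4*289*(-1)/19 = 2374057 - 1*(-1156/19) = 2374057 + 1156/19 = 45108239/19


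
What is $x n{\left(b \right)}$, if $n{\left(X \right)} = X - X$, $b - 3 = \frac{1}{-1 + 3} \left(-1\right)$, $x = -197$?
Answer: $0$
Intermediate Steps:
$b = \frac{5}{2}$ ($b = 3 + \frac{1}{-1 + 3} \left(-1\right) = 3 + \frac{1}{2} \left(-1\right) = 3 - \frac{1}{2} = \frac{5}{2} \approx 2.5$)
$n{\left(X \right)} = 0$
$x n{\left(b \right)} = \left(-197\right) 0 = 0$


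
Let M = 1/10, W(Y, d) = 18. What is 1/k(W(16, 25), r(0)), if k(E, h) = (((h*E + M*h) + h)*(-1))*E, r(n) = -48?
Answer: 5/82512 ≈ 6.0597e-5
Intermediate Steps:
M = ⅒ ≈ 0.10000
k(E, h) = E*(-11*h/10 - E*h) (k(E, h) = (((h*E + h/10) + h)*(-1))*E = (((E*h + h/10) + h)*(-1))*E = (((h/10 + E*h) + h)*(-1))*E = ((11*h/10 + E*h)*(-1))*E = (-11*h/10 - E*h)*E = E*(-11*h/10 - E*h))
1/k(W(16, 25), r(0)) = 1/(-⅒*18*(-48)*(11 + 10*18)) = 1/(-⅒*18*(-48)*(11 + 180)) = 1/(-⅒*18*(-48)*191) = 1/(82512/5) = 5/82512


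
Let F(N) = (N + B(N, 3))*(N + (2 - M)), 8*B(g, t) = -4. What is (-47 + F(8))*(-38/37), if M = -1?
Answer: -1349/37 ≈ -36.459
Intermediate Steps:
B(g, t) = -½ (B(g, t) = (⅛)*(-4) = -½)
F(N) = (3 + N)*(-½ + N) (F(N) = (N - ½)*(N + (2 - 1*(-1))) = (-½ + N)*(N + (2 + 1)) = (-½ + N)*(N + 3) = (-½ + N)*(3 + N) = (3 + N)*(-½ + N))
(-47 + F(8))*(-38/37) = (-47 + (-3/2 + 8² + (5/2)*8))*(-38/37) = (-47 + (-3/2 + 64 + 20))*(-38*1/37) = (-47 + 165/2)*(-38/37) = (71/2)*(-38/37) = -1349/37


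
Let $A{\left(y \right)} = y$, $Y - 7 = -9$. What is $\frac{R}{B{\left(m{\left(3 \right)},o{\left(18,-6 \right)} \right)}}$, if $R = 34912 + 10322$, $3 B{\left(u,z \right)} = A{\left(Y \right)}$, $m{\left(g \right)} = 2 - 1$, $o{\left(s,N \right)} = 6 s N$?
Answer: $-67851$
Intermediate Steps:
$Y = -2$ ($Y = 7 - 9 = -2$)
$o{\left(s,N \right)} = 6 N s$
$m{\left(g \right)} = 1$
$B{\left(u,z \right)} = - \frac{2}{3}$ ($B{\left(u,z \right)} = \frac{1}{3} \left(-2\right) = - \frac{2}{3}$)
$R = 45234$
$\frac{R}{B{\left(m{\left(3 \right)},o{\left(18,-6 \right)} \right)}} = \frac{45234}{- \frac{2}{3}} = 45234 \left(- \frac{3}{2}\right) = -67851$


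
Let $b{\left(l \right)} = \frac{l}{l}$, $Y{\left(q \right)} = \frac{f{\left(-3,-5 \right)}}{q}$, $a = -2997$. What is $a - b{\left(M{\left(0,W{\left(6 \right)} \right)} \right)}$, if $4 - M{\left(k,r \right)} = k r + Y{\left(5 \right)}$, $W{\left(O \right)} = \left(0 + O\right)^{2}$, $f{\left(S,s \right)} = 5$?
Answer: $-2998$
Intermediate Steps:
$Y{\left(q \right)} = \frac{5}{q}$
$W{\left(O \right)} = O^{2}$
$M{\left(k,r \right)} = 3 - k r$ ($M{\left(k,r \right)} = 4 - \left(k r + \frac{5}{5}\right) = 4 - \left(k r + 5 \cdot \frac{1}{5}\right) = 4 - \left(k r + 1\right) = 4 - \left(1 + k r\right) = 3 - k r$)
$b{\left(l \right)} = 1$
$a - b{\left(M{\left(0,W{\left(6 \right)} \right)} \right)} = -2997 - 1 = -2998$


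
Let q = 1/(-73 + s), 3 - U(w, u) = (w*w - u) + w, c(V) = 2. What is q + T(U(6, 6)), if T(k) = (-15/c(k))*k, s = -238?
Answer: 153943/622 ≈ 247.50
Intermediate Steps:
U(w, u) = 3 + u - w - w**2 (U(w, u) = 3 - ((w*w - u) + w) = 3 - ((w**2 - u) + w) = 3 - (w + w**2 - u) = 3 + (u - w - w**2) = 3 + u - w - w**2)
q = -1/311 (q = 1/(-73 - 238) = 1/(-311) = -1/311 ≈ -0.0032154)
T(k) = -15*k/2 (T(k) = (-15/2)*k = (-15*1/2)*k = -15*k/2)
q + T(U(6, 6)) = -1/311 - 15*(3 + 6 - 1*6 - 1*6**2)/2 = -1/311 - 15*(3 + 6 - 6 - 1*36)/2 = -1/311 - 15*(3 + 6 - 6 - 36)/2 = -1/311 - 15/2*(-33) = -1/311 + 495/2 = 153943/622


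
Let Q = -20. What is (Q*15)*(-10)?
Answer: 3000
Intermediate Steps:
(Q*15)*(-10) = -20*15*(-10) = -300*(-10) = 3000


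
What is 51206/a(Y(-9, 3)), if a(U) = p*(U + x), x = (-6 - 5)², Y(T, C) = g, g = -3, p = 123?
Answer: 25603/7257 ≈ 3.5280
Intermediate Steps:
Y(T, C) = -3
x = 121 (x = (-11)² = 121)
a(U) = 14883 + 123*U (a(U) = 123*(U + 121) = 123*(121 + U) = 14883 + 123*U)
51206/a(Y(-9, 3)) = 51206/(14883 + 123*(-3)) = 51206/(14883 - 369) = 51206/14514 = 51206*(1/14514) = 25603/7257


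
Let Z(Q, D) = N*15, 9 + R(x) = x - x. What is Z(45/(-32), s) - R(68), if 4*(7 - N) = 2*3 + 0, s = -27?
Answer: 183/2 ≈ 91.500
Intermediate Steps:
N = 11/2 (N = 7 - (2*3 + 0)/4 = 7 - (6 + 0)/4 = 7 - 1/4*6 = 7 - 3/2 = 11/2 ≈ 5.5000)
R(x) = -9 (R(x) = -9 + (x - x) = -9 + 0 = -9)
Z(Q, D) = 165/2 (Z(Q, D) = (11/2)*15 = 165/2)
Z(45/(-32), s) - R(68) = 165/2 - 1*(-9) = 165/2 + 9 = 183/2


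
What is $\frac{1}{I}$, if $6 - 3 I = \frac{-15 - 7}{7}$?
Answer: $\frac{21}{64} \approx 0.32813$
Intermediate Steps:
$I = \frac{64}{21}$ ($I = 2 - \frac{\left(-15 - 7\right) \frac{1}{7}}{3} = 2 - \frac{\left(-22\right) \frac{1}{7}}{3} = 2 - - \frac{22}{21} = 2 + \frac{22}{21} = \frac{64}{21} \approx 3.0476$)
$\frac{1}{I} = \frac{1}{\frac{64}{21}} = \frac{21}{64}$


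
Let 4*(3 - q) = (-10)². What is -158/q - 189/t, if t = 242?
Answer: 1549/242 ≈ 6.4008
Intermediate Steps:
q = -22 (q = 3 - ¼*(-10)² = 3 - ¼*100 = 3 - 25 = -22)
-158/q - 189/t = -158/(-22) - 189/242 = -158*(-1/22) - 189*1/242 = 79/11 - 189/242 = 1549/242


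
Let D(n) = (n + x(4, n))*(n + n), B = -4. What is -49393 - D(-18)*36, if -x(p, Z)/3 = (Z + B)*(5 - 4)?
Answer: 12815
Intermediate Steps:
x(p, Z) = 12 - 3*Z (x(p, Z) = -3*(Z - 4)*(5 - 4) = -3*(-4 + Z) = 12 - 3*Z)
D(n) = 2*n*(12 - 2*n) (D(n) = (n + (12 - 3*n))*(n + n) = (12 - 2*n)*(2*n) = 2*n*(12 - 2*n))
-49393 - D(-18)*36 = -49393 - 4*(-18)*(6 - 1*(-18))*36 = -49393 - 4*(-18)*(6 + 18)*36 = -49393 - 4*(-18)*24*36 = -49393 - (-1728)*36 = -49393 - 1*(-62208) = -49393 + 62208 = 12815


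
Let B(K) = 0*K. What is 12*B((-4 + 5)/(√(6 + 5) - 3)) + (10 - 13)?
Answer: -3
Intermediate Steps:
B(K) = 0
12*B((-4 + 5)/(√(6 + 5) - 3)) + (10 - 13) = 12*0 + (10 - 13) = 0 - 3 = -3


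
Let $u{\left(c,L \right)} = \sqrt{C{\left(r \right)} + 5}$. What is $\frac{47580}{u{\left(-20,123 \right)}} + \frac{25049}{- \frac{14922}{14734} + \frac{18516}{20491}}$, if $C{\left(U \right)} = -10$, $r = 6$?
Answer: $- \frac{3781326827653}{16475979} - 9516 i \sqrt{5} \approx -2.2951 \cdot 10^{5} - 21278.0 i$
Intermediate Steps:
$u{\left(c,L \right)} = i \sqrt{5}$ ($u{\left(c,L \right)} = \sqrt{-10 + 5} = \sqrt{-5} = i \sqrt{5}$)
$\frac{47580}{u{\left(-20,123 \right)}} + \frac{25049}{- \frac{14922}{14734} + \frac{18516}{20491}} = \frac{47580}{i \sqrt{5}} + \frac{25049}{- \frac{14922}{14734} + \frac{18516}{20491}} = 47580 \left(- \frac{i \sqrt{5}}{5}\right) + \frac{25049}{\left(-14922\right) \frac{1}{14734} + 18516 \cdot \frac{1}{20491}} = - 9516 i \sqrt{5} + \frac{25049}{- \frac{7461}{7367} + \frac{18516}{20491}} = - 9516 i \sqrt{5} + \frac{25049}{- \frac{16475979}{150957197}} = - 9516 i \sqrt{5} + 25049 \left(- \frac{150957197}{16475979}\right) = - 9516 i \sqrt{5} - \frac{3781326827653}{16475979} = - \frac{3781326827653}{16475979} - 9516 i \sqrt{5}$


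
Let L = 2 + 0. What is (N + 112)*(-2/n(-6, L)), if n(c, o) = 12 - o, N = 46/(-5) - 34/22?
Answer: -5569/275 ≈ -20.251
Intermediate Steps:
N = -591/55 (N = 46*(-⅕) - 34*1/22 = -46/5 - 17/11 = -591/55 ≈ -10.745)
L = 2
(N + 112)*(-2/n(-6, L)) = (-591/55 + 112)*(-2/(12 - 1*2)) = 5569*(-2/(12 - 2))/55 = 5569*(-2/10)/55 = 5569*(-2*⅒)/55 = (5569/55)*(-⅕) = -5569/275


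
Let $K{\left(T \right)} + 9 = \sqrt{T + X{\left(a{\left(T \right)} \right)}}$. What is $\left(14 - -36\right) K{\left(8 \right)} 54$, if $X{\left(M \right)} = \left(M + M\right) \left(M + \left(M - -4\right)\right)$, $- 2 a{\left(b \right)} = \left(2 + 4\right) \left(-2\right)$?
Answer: $-24300 + 27000 \sqrt{2} \approx 13884.0$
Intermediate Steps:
$a{\left(b \right)} = 6$ ($a{\left(b \right)} = - \frac{\left(2 + 4\right) \left(-2\right)}{2} = - \frac{6 \left(-2\right)}{2} = \left(- \frac{1}{2}\right) \left(-12\right) = 6$)
$X{\left(M \right)} = 2 M \left(4 + 2 M\right)$ ($X{\left(M \right)} = 2 M \left(M + \left(M + 4\right)\right) = 2 M \left(M + \left(4 + M\right)\right) = 2 M \left(4 + 2 M\right)$)
$K{\left(T \right)} = -9 + \sqrt{192 + T}$ ($K{\left(T \right)} = -9 + \sqrt{T + 4 \cdot 6 \left(2 + 6\right)} = -9 + \sqrt{T + 4 \cdot 6 \cdot 8} = -9 + \sqrt{T + 192} = -9 + \sqrt{192 + T}$)
$\left(14 - -36\right) K{\left(8 \right)} 54 = \left(14 - -36\right) \left(-9 + \sqrt{192 + 8}\right) 54 = \left(14 + 36\right) \left(-9 + \sqrt{200}\right) 54 = 50 \left(-9 + 10 \sqrt{2}\right) 54 = \left(-450 + 500 \sqrt{2}\right) 54 = -24300 + 27000 \sqrt{2}$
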